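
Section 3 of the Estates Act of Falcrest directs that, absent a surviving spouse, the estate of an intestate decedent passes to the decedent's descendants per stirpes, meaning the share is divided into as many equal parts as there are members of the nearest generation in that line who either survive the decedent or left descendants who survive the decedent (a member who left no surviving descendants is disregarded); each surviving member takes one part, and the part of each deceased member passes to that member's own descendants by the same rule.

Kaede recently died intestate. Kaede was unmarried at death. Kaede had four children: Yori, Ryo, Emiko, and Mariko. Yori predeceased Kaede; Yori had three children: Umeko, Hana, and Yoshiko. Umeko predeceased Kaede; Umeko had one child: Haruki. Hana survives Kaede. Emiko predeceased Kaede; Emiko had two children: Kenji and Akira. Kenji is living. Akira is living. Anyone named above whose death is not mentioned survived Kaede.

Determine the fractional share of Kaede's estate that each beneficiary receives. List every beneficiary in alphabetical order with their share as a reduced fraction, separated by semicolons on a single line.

There is no surviving spouse, so the entire estate passes to Kaede's descendants per stirpes.
The estate is divided into 4 equal shares of 1/4 among Yori, Ryo, Emiko, Mariko.
Yori predeceased; the 1/4 allotted to Yori's branch passes to Yori's issue by representation.
The 1/4 is divided into 3 equal shares of 1/12 among Umeko, Hana, Yoshiko.
Umeko predeceased; the 1/12 allotted to Umeko's branch passes to Umeko's issue by representation.
Haruki is the sole taker at this level and receives the full 1/12.
Hana is living and takes 1/12.
Yoshiko is living and takes 1/12.
Ryo is living and takes 1/4.
Emiko predeceased; the 1/4 allotted to Emiko's branch passes to Emiko's issue by representation.
The 1/4 is divided into 2 equal shares of 1/8 among Kenji, Akira.
Kenji is living and takes 1/8.
Akira is living and takes 1/8.
Mariko is living and takes 1/4.

Akira 1/8; Hana 1/12; Haruki 1/12; Kenji 1/8; Mariko 1/4; Ryo 1/4; Yoshiko 1/12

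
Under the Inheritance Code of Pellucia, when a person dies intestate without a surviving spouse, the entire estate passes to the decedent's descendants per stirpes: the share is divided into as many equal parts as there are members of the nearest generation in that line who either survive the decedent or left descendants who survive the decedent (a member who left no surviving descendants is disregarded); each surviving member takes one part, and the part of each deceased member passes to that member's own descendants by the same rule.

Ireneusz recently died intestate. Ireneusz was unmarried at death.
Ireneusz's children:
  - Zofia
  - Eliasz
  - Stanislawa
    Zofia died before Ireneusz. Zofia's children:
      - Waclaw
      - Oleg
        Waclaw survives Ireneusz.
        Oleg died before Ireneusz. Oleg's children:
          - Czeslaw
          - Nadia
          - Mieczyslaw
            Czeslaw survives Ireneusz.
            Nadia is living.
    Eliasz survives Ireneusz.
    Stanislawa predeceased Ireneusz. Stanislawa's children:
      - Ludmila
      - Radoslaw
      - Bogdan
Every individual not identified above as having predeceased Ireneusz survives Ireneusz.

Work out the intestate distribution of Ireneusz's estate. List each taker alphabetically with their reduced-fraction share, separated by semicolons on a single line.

Bogdan 1/9; Czeslaw 1/18; Eliasz 1/3; Ludmila 1/9; Mieczyslaw 1/18; Nadia 1/18; Radoslaw 1/9; Waclaw 1/6

There is no surviving spouse, so the entire estate passes to Ireneusz's descendants per stirpes.
The estate is divided into 3 equal shares of 1/3 among Zofia, Eliasz, Stanislawa.
Zofia predeceased; the 1/3 allotted to Zofia's branch passes to Zofia's issue by representation.
The 1/3 is divided into 2 equal shares of 1/6 among Waclaw, Oleg.
Waclaw is living and takes 1/6.
Oleg predeceased; the 1/6 allotted to Oleg's branch passes to Oleg's issue by representation.
The 1/6 is divided into 3 equal shares of 1/18 among Czeslaw, Nadia, Mieczyslaw.
Czeslaw is living and takes 1/18.
Nadia is living and takes 1/18.
Mieczyslaw is living and takes 1/18.
Eliasz is living and takes 1/3.
Stanislawa predeceased; the 1/3 allotted to Stanislawa's branch passes to Stanislawa's issue by representation.
The 1/3 is divided into 3 equal shares of 1/9 among Ludmila, Radoslaw, Bogdan.
Ludmila is living and takes 1/9.
Radoslaw is living and takes 1/9.
Bogdan is living and takes 1/9.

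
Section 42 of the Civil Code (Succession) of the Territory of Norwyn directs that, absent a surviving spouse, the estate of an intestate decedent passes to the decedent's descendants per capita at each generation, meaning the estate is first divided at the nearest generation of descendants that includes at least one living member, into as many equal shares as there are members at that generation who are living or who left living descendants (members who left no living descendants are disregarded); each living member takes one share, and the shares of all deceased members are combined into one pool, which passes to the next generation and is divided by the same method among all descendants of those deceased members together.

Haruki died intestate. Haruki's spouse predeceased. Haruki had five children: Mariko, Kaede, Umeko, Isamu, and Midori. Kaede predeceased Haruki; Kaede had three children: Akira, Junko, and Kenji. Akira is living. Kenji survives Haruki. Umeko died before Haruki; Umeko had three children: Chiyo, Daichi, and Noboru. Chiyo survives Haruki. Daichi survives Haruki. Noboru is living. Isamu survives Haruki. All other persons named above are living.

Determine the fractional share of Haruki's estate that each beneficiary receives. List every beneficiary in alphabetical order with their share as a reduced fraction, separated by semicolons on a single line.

Akira 1/15; Chiyo 1/15; Daichi 1/15; Isamu 1/5; Junko 1/15; Kenji 1/15; Mariko 1/5; Midori 1/5; Noboru 1/15

There is no surviving spouse, so the entire estate passes to Haruki's descendants per capita at each generation.
At generation 1 (Mariko, Kaede, Umeko, Isamu, Midori) there are 5 shares of (1)/5 = 1/5 each.
Living: Mariko, Isamu, and Midori — each takes 1/5.
Deceased: Kaede and Umeko. Their combined 2/5 is pooled and carried to generation 2.
At generation 2 (Akira, Junko, Kenji, Chiyo, Daichi, Noboru) there are 6 shares of (2/5)/6 = 1/15 each.
Living: Akira, Junko, Kenji, Chiyo, Daichi, and Noboru — each takes 1/15.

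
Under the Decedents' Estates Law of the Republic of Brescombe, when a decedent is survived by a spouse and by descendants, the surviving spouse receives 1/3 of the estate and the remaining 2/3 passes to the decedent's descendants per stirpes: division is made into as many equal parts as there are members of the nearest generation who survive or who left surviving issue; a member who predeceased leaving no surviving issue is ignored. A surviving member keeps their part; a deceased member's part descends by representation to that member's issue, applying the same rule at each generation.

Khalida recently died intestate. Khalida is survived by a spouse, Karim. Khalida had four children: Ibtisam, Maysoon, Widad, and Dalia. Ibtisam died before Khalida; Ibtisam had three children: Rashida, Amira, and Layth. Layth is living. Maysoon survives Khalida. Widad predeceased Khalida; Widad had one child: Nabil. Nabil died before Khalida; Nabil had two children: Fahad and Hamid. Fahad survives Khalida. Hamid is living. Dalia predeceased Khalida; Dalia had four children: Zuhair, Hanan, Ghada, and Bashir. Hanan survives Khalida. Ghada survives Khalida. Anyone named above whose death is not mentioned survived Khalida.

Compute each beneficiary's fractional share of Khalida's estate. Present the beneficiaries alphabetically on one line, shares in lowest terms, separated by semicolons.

Amira 1/18; Bashir 1/24; Fahad 1/12; Ghada 1/24; Hamid 1/12; Hanan 1/24; Karim 1/3; Layth 1/18; Maysoon 1/6; Rashida 1/18; Zuhair 1/24

Karim, as surviving spouse, takes 1/3.
The remaining 2/3 passes to Khalida's descendants per stirpes.
The 2/3 is divided into 4 equal shares of 1/6 among Ibtisam, Maysoon, Widad, Dalia.
Ibtisam predeceased; the 1/6 allotted to Ibtisam's branch passes to Ibtisam's issue by representation.
The 1/6 is divided into 3 equal shares of 1/18 among Rashida, Amira, Layth.
Rashida is living and takes 1/18.
Amira is living and takes 1/18.
Layth is living and takes 1/18.
Maysoon is living and takes 1/6.
Widad predeceased; the 1/6 allotted to Widad's branch passes to Widad's issue by representation.
Nabil's line is the sole branch at this level, so the full 1/6 passes to Nabil's issue by representation.
The 1/6 is divided into 2 equal shares of 1/12 among Fahad, Hamid.
Fahad is living and takes 1/12.
Hamid is living and takes 1/12.
Dalia predeceased; the 1/6 allotted to Dalia's branch passes to Dalia's issue by representation.
The 1/6 is divided into 4 equal shares of 1/24 among Zuhair, Hanan, Ghada, Bashir.
Zuhair is living and takes 1/24.
Hanan is living and takes 1/24.
Ghada is living and takes 1/24.
Bashir is living and takes 1/24.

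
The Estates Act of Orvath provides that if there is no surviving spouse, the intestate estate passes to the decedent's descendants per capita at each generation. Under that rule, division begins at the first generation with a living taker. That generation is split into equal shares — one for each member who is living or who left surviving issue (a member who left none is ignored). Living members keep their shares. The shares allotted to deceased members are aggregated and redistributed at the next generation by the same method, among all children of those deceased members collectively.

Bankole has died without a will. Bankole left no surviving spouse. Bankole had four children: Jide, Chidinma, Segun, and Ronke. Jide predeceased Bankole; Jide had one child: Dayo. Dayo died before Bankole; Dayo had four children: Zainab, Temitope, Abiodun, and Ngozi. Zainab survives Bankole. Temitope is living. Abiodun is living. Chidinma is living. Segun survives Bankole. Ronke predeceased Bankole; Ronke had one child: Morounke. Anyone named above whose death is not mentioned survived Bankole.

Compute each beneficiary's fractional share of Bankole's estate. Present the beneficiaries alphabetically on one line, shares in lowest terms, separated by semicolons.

There is no surviving spouse, so the entire estate passes to Bankole's descendants per capita at each generation.
At generation 1 (Jide, Chidinma, Segun, Ronke) there are 4 shares of (1)/4 = 1/4 each.
Living: Chidinma and Segun — each takes 1/4.
Deceased: Jide and Ronke. Their combined 1/2 is pooled and carried to generation 2.
At generation 2 (Dayo, Morounke) there are 2 shares of (1/2)/2 = 1/4 each.
Living: Morounke — each takes 1/4.
Deceased: Dayo. That 1/4 share is carried to generation 3.
At generation 3 (Zainab, Temitope, Abiodun, Ngozi) there are 4 shares of (1/4)/4 = 1/16 each.
Living: Zainab, Temitope, Abiodun, and Ngozi — each takes 1/16.

Abiodun 1/16; Chidinma 1/4; Morounke 1/4; Ngozi 1/16; Segun 1/4; Temitope 1/16; Zainab 1/16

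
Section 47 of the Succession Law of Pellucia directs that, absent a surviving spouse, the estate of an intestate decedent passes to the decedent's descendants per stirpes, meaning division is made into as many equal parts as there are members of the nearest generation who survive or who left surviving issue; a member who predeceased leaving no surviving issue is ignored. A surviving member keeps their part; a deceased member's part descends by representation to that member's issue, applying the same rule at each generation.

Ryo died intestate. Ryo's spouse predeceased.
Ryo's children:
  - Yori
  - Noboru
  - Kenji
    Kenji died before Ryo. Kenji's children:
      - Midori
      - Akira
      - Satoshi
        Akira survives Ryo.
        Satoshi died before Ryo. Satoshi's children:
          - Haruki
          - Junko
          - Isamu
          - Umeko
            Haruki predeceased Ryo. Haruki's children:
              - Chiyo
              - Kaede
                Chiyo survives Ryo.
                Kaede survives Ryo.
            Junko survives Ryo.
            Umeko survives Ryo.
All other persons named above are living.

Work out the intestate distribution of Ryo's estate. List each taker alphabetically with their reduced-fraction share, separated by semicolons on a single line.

Akira 1/9; Chiyo 1/72; Isamu 1/36; Junko 1/36; Kaede 1/72; Midori 1/9; Noboru 1/3; Umeko 1/36; Yori 1/3

There is no surviving spouse, so the entire estate passes to Ryo's descendants per stirpes.
The estate is divided into 3 equal shares of 1/3 among Yori, Noboru, Kenji.
Yori is living and takes 1/3.
Noboru is living and takes 1/3.
Kenji predeceased; the 1/3 allotted to Kenji's branch passes to Kenji's issue by representation.
The 1/3 is divided into 3 equal shares of 1/9 among Midori, Akira, Satoshi.
Midori is living and takes 1/9.
Akira is living and takes 1/9.
Satoshi predeceased; the 1/9 allotted to Satoshi's branch passes to Satoshi's issue by representation.
The 1/9 is divided into 4 equal shares of 1/36 among Haruki, Junko, Isamu, Umeko.
Haruki predeceased; the 1/36 allotted to Haruki's branch passes to Haruki's issue by representation.
The 1/36 is divided into 2 equal shares of 1/72 among Chiyo, Kaede.
Chiyo is living and takes 1/72.
Kaede is living and takes 1/72.
Junko is living and takes 1/36.
Isamu is living and takes 1/36.
Umeko is living and takes 1/36.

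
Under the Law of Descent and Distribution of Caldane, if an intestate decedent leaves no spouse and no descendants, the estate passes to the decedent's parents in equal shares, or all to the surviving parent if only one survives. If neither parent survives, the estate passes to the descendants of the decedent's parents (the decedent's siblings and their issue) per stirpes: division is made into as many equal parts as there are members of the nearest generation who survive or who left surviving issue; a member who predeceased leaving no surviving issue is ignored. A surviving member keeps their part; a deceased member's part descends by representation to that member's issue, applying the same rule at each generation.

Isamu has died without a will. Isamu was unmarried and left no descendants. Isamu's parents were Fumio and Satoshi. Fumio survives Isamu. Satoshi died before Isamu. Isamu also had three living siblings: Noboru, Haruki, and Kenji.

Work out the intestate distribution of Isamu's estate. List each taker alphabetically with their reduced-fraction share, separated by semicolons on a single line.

Only one parent, Fumio, survives, so Fumio takes the entire estate. The siblings take nothing because a surviving parent has priority.

Fumio 1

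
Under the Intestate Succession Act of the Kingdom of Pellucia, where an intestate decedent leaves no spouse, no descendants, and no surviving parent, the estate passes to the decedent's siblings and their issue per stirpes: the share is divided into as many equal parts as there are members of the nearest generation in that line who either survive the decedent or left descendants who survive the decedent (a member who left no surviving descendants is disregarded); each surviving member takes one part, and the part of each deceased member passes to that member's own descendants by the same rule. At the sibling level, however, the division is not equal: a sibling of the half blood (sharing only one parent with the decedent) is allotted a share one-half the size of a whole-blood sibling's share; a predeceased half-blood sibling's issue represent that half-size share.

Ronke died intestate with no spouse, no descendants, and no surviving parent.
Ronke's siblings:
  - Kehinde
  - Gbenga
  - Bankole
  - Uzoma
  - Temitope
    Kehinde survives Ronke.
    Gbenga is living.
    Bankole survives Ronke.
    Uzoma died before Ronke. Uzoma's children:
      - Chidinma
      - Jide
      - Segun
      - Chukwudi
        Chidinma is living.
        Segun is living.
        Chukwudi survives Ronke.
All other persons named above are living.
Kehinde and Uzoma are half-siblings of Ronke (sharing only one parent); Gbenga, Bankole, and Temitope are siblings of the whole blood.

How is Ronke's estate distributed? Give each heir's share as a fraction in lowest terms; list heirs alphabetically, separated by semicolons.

No spouse, descendants, or parent survives, so the estate passes to Ronke's siblings per stirpes.
Half-blood siblings count for one-half the weight of whole-blood siblings at the initial division.
Dividing 1 in proportion to weights (total weight 4): Kehinde (weight 1/2) → 1/8; Gbenga (weight 1) → 1/4; Bankole (weight 1) → 1/4; Uzoma (weight 1/2) → 1/8; Temitope (weight 1) → 1/4.
Kehinde is living and takes 1/8.
Gbenga is living and takes 1/4.
Bankole is living and takes 1/4.
Uzoma predeceased; the 1/8 allotted to Uzoma's branch passes to Uzoma's issue by representation.
The 1/8 is divided into 4 equal shares of 1/32 among Chidinma, Jide, Segun, Chukwudi.
Chidinma is living and takes 1/32.
Jide is living and takes 1/32.
Segun is living and takes 1/32.
Chukwudi is living and takes 1/32.
Temitope is living and takes 1/4.

Bankole 1/4; Chidinma 1/32; Chukwudi 1/32; Gbenga 1/4; Jide 1/32; Kehinde 1/8; Segun 1/32; Temitope 1/4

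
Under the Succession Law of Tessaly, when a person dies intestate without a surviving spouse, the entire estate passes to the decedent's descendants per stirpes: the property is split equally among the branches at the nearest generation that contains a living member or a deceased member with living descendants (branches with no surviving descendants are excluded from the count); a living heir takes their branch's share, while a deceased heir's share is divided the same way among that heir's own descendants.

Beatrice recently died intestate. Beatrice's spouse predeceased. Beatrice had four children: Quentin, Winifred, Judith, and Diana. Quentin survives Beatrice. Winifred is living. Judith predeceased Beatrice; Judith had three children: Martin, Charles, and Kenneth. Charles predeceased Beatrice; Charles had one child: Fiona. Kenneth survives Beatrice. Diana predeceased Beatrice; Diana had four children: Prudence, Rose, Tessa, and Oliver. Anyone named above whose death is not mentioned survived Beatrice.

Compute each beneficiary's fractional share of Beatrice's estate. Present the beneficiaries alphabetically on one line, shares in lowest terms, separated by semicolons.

Fiona 1/12; Kenneth 1/12; Martin 1/12; Oliver 1/16; Prudence 1/16; Quentin 1/4; Rose 1/16; Tessa 1/16; Winifred 1/4

There is no surviving spouse, so the entire estate passes to Beatrice's descendants per stirpes.
The estate is divided into 4 equal shares of 1/4 among Quentin, Winifred, Judith, Diana.
Quentin is living and takes 1/4.
Winifred is living and takes 1/4.
Judith predeceased; the 1/4 allotted to Judith's branch passes to Judith's issue by representation.
The 1/4 is divided into 3 equal shares of 1/12 among Martin, Charles, Kenneth.
Martin is living and takes 1/12.
Charles predeceased; the 1/12 allotted to Charles's branch passes to Charles's issue by representation.
Fiona is the sole taker at this level and receives the full 1/12.
Kenneth is living and takes 1/12.
Diana predeceased; the 1/4 allotted to Diana's branch passes to Diana's issue by representation.
The 1/4 is divided into 4 equal shares of 1/16 among Prudence, Rose, Tessa, Oliver.
Prudence is living and takes 1/16.
Rose is living and takes 1/16.
Tessa is living and takes 1/16.
Oliver is living and takes 1/16.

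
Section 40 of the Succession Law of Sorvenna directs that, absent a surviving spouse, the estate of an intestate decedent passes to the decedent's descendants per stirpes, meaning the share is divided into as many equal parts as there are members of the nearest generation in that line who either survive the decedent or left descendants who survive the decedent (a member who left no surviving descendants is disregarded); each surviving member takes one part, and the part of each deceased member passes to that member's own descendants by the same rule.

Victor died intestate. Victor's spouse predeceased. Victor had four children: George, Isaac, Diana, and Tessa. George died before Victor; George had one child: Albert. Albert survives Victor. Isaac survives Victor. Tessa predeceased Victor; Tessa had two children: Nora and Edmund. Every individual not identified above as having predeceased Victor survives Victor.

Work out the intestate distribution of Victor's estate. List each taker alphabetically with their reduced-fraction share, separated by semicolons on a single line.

There is no surviving spouse, so the entire estate passes to Victor's descendants per stirpes.
The estate is divided into 4 equal shares of 1/4 among George, Isaac, Diana, Tessa.
George predeceased; the 1/4 allotted to George's branch passes to George's issue by representation.
Albert is the sole taker at this level and receives the full 1/4.
Isaac is living and takes 1/4.
Diana is living and takes 1/4.
Tessa predeceased; the 1/4 allotted to Tessa's branch passes to Tessa's issue by representation.
The 1/4 is divided into 2 equal shares of 1/8 among Nora, Edmund.
Nora is living and takes 1/8.
Edmund is living and takes 1/8.

Albert 1/4; Diana 1/4; Edmund 1/8; Isaac 1/4; Nora 1/8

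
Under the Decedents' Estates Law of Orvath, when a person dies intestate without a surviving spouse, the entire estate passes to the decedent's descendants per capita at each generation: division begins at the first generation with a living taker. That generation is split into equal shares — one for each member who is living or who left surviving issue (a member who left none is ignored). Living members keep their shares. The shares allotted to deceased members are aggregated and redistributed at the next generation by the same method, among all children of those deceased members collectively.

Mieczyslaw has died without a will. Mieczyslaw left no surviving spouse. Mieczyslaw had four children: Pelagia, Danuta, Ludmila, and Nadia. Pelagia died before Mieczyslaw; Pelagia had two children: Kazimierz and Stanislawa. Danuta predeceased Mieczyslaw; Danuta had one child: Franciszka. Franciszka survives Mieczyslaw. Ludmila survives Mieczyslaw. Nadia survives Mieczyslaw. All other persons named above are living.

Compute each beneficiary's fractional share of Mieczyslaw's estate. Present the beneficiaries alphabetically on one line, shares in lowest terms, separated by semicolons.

Franciszka 1/6; Kazimierz 1/6; Ludmila 1/4; Nadia 1/4; Stanislawa 1/6

There is no surviving spouse, so the entire estate passes to Mieczyslaw's descendants per capita at each generation.
At generation 1 (Pelagia, Danuta, Ludmila, Nadia) there are 4 shares of (1)/4 = 1/4 each.
Living: Ludmila and Nadia — each takes 1/4.
Deceased: Pelagia and Danuta. Their combined 1/2 is pooled and carried to generation 2.
At generation 2 (Kazimierz, Stanislawa, Franciszka) there are 3 shares of (1/2)/3 = 1/6 each.
Living: Kazimierz, Stanislawa, and Franciszka — each takes 1/6.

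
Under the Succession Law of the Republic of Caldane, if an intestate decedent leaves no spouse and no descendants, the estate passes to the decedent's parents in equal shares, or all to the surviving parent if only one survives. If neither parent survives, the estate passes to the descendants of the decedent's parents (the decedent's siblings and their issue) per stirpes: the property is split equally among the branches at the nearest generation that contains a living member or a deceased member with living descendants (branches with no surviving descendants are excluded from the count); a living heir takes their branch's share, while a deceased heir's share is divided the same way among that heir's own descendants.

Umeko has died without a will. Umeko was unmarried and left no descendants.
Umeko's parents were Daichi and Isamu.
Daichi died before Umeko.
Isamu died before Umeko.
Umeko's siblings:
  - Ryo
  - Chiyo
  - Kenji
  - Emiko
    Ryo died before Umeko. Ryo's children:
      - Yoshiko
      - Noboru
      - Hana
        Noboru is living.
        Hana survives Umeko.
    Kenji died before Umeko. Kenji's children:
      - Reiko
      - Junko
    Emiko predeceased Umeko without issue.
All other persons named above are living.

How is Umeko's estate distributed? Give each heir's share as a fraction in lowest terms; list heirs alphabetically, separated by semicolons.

Neither parent survives and there are no descendants, so the estate passes to Umeko's siblings and their issue per stirpes.
Emiko left no surviving issue, so that branch lapses and is disregarded.
The estate is divided into 3 equal shares of 1/3 among Ryo, Chiyo, Kenji.
Ryo predeceased; the 1/3 allotted to Ryo's branch passes to Ryo's issue by representation.
The 1/3 is divided into 3 equal shares of 1/9 among Yoshiko, Noboru, Hana.
Yoshiko is living and takes 1/9.
Noboru is living and takes 1/9.
Hana is living and takes 1/9.
Chiyo is living and takes 1/3.
Kenji predeceased; the 1/3 allotted to Kenji's branch passes to Kenji's issue by representation.
The 1/3 is divided into 2 equal shares of 1/6 among Reiko, Junko.
Reiko is living and takes 1/6.
Junko is living and takes 1/6.

Chiyo 1/3; Hana 1/9; Junko 1/6; Noboru 1/9; Reiko 1/6; Yoshiko 1/9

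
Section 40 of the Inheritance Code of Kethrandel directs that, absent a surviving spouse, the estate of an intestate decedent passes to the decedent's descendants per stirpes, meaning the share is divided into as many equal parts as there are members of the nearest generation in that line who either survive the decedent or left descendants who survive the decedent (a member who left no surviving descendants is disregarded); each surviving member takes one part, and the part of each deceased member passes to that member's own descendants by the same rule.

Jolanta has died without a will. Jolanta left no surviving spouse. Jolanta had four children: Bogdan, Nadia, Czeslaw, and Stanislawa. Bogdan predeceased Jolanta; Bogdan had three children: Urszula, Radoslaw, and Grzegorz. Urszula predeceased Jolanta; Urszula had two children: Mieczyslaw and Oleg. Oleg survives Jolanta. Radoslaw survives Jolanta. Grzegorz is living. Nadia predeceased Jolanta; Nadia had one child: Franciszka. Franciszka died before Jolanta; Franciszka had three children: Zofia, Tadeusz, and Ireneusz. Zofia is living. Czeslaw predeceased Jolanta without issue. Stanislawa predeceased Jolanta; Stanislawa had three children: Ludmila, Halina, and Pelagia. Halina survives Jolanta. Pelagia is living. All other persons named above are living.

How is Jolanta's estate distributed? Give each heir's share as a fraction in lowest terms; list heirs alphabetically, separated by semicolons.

There is no surviving spouse, so the entire estate passes to Jolanta's descendants per stirpes.
Czeslaw left no surviving issue, so that branch lapses and is disregarded.
The estate is divided into 3 equal shares of 1/3 among Bogdan, Nadia, Stanislawa.
Bogdan predeceased; the 1/3 allotted to Bogdan's branch passes to Bogdan's issue by representation.
The 1/3 is divided into 3 equal shares of 1/9 among Urszula, Radoslaw, Grzegorz.
Urszula predeceased; the 1/9 allotted to Urszula's branch passes to Urszula's issue by representation.
The 1/9 is divided into 2 equal shares of 1/18 among Mieczyslaw, Oleg.
Mieczyslaw is living and takes 1/18.
Oleg is living and takes 1/18.
Radoslaw is living and takes 1/9.
Grzegorz is living and takes 1/9.
Nadia predeceased; the 1/3 allotted to Nadia's branch passes to Nadia's issue by representation.
Franciszka's line is the sole branch at this level, so the full 1/3 passes to Franciszka's issue by representation.
The 1/3 is divided into 3 equal shares of 1/9 among Zofia, Tadeusz, Ireneusz.
Zofia is living and takes 1/9.
Tadeusz is living and takes 1/9.
Ireneusz is living and takes 1/9.
Stanislawa predeceased; the 1/3 allotted to Stanislawa's branch passes to Stanislawa's issue by representation.
The 1/3 is divided into 3 equal shares of 1/9 among Ludmila, Halina, Pelagia.
Ludmila is living and takes 1/9.
Halina is living and takes 1/9.
Pelagia is living and takes 1/9.

Grzegorz 1/9; Halina 1/9; Ireneusz 1/9; Ludmila 1/9; Mieczyslaw 1/18; Oleg 1/18; Pelagia 1/9; Radoslaw 1/9; Tadeusz 1/9; Zofia 1/9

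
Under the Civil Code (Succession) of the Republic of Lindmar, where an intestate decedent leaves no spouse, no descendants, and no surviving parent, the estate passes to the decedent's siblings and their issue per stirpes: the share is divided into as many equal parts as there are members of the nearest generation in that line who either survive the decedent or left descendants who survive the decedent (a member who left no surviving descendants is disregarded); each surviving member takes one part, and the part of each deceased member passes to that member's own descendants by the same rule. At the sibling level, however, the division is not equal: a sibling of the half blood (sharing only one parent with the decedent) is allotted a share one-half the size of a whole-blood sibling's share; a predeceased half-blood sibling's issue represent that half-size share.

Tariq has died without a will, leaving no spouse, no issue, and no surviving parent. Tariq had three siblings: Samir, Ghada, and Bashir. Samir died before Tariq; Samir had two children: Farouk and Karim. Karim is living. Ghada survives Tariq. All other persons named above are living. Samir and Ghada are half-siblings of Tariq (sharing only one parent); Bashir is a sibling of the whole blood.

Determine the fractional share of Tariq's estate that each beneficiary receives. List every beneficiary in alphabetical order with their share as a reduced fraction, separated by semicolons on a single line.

Bashir 1/2; Farouk 1/8; Ghada 1/4; Karim 1/8

No spouse, descendants, or parent survives, so the estate passes to Tariq's siblings per stirpes.
Half-blood siblings count for one-half the weight of whole-blood siblings at the initial division.
Dividing 1 in proportion to weights (total weight 2): Samir (weight 1/2) → 1/4; Ghada (weight 1/2) → 1/4; Bashir (weight 1) → 1/2.
Samir predeceased; the 1/4 allotted to Samir's branch passes to Samir's issue by representation.
The 1/4 is divided into 2 equal shares of 1/8 among Farouk, Karim.
Farouk is living and takes 1/8.
Karim is living and takes 1/8.
Ghada is living and takes 1/4.
Bashir is living and takes 1/2.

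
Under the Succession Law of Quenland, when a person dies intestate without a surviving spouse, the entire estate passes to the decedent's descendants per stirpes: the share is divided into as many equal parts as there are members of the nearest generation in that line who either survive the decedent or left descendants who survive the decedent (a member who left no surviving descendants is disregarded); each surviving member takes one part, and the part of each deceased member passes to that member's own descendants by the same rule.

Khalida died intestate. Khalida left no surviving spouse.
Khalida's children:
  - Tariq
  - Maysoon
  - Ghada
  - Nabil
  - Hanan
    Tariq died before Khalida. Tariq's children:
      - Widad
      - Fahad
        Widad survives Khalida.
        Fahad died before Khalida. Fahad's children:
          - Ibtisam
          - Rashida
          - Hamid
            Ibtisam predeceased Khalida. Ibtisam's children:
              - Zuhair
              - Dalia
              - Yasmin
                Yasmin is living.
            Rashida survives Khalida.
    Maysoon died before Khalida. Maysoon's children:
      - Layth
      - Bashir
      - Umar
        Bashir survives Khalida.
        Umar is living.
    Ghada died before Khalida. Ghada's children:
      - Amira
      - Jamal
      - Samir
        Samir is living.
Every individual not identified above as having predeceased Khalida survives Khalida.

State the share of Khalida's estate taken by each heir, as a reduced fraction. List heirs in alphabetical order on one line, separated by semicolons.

There is no surviving spouse, so the entire estate passes to Khalida's descendants per stirpes.
The estate is divided into 5 equal shares of 1/5 among Tariq, Maysoon, Ghada, Nabil, Hanan.
Tariq predeceased; the 1/5 allotted to Tariq's branch passes to Tariq's issue by representation.
The 1/5 is divided into 2 equal shares of 1/10 among Widad, Fahad.
Widad is living and takes 1/10.
Fahad predeceased; the 1/10 allotted to Fahad's branch passes to Fahad's issue by representation.
The 1/10 is divided into 3 equal shares of 1/30 among Ibtisam, Rashida, Hamid.
Ibtisam predeceased; the 1/30 allotted to Ibtisam's branch passes to Ibtisam's issue by representation.
The 1/30 is divided into 3 equal shares of 1/90 among Zuhair, Dalia, Yasmin.
Zuhair is living and takes 1/90.
Dalia is living and takes 1/90.
Yasmin is living and takes 1/90.
Rashida is living and takes 1/30.
Hamid is living and takes 1/30.
Maysoon predeceased; the 1/5 allotted to Maysoon's branch passes to Maysoon's issue by representation.
The 1/5 is divided into 3 equal shares of 1/15 among Layth, Bashir, Umar.
Layth is living and takes 1/15.
Bashir is living and takes 1/15.
Umar is living and takes 1/15.
Ghada predeceased; the 1/5 allotted to Ghada's branch passes to Ghada's issue by representation.
The 1/5 is divided into 3 equal shares of 1/15 among Amira, Jamal, Samir.
Amira is living and takes 1/15.
Jamal is living and takes 1/15.
Samir is living and takes 1/15.
Nabil is living and takes 1/5.
Hanan is living and takes 1/5.

Amira 1/15; Bashir 1/15; Dalia 1/90; Hamid 1/30; Hanan 1/5; Jamal 1/15; Layth 1/15; Nabil 1/5; Rashida 1/30; Samir 1/15; Umar 1/15; Widad 1/10; Yasmin 1/90; Zuhair 1/90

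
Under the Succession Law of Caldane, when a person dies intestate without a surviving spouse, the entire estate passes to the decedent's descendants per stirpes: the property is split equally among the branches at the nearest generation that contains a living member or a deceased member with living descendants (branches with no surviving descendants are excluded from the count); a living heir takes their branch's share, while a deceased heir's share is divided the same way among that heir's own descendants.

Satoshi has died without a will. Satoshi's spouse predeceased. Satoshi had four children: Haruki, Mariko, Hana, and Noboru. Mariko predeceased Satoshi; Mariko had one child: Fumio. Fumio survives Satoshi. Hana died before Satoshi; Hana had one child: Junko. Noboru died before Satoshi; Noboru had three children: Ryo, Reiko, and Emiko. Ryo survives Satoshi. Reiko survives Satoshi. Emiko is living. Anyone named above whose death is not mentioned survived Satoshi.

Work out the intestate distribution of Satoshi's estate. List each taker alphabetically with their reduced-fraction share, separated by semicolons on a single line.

There is no surviving spouse, so the entire estate passes to Satoshi's descendants per stirpes.
The estate is divided into 4 equal shares of 1/4 among Haruki, Mariko, Hana, Noboru.
Haruki is living and takes 1/4.
Mariko predeceased; the 1/4 allotted to Mariko's branch passes to Mariko's issue by representation.
Fumio is the sole taker at this level and receives the full 1/4.
Hana predeceased; the 1/4 allotted to Hana's branch passes to Hana's issue by representation.
Junko is the sole taker at this level and receives the full 1/4.
Noboru predeceased; the 1/4 allotted to Noboru's branch passes to Noboru's issue by representation.
The 1/4 is divided into 3 equal shares of 1/12 among Ryo, Reiko, Emiko.
Ryo is living and takes 1/12.
Reiko is living and takes 1/12.
Emiko is living and takes 1/12.

Emiko 1/12; Fumio 1/4; Haruki 1/4; Junko 1/4; Reiko 1/12; Ryo 1/12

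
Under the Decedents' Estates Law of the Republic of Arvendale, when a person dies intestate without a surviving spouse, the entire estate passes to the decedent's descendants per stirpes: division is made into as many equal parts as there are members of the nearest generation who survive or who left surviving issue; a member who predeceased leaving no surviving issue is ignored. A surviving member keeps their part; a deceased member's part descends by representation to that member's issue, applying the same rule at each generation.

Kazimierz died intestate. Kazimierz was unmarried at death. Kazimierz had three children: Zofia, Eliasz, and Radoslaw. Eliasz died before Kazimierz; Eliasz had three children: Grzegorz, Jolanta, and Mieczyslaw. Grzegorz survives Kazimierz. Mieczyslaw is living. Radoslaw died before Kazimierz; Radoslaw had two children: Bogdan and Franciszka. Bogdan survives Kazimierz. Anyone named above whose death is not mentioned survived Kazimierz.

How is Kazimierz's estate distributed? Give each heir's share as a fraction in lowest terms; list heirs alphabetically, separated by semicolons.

There is no surviving spouse, so the entire estate passes to Kazimierz's descendants per stirpes.
The estate is divided into 3 equal shares of 1/3 among Zofia, Eliasz, Radoslaw.
Zofia is living and takes 1/3.
Eliasz predeceased; the 1/3 allotted to Eliasz's branch passes to Eliasz's issue by representation.
The 1/3 is divided into 3 equal shares of 1/9 among Grzegorz, Jolanta, Mieczyslaw.
Grzegorz is living and takes 1/9.
Jolanta is living and takes 1/9.
Mieczyslaw is living and takes 1/9.
Radoslaw predeceased; the 1/3 allotted to Radoslaw's branch passes to Radoslaw's issue by representation.
The 1/3 is divided into 2 equal shares of 1/6 among Bogdan, Franciszka.
Bogdan is living and takes 1/6.
Franciszka is living and takes 1/6.

Bogdan 1/6; Franciszka 1/6; Grzegorz 1/9; Jolanta 1/9; Mieczyslaw 1/9; Zofia 1/3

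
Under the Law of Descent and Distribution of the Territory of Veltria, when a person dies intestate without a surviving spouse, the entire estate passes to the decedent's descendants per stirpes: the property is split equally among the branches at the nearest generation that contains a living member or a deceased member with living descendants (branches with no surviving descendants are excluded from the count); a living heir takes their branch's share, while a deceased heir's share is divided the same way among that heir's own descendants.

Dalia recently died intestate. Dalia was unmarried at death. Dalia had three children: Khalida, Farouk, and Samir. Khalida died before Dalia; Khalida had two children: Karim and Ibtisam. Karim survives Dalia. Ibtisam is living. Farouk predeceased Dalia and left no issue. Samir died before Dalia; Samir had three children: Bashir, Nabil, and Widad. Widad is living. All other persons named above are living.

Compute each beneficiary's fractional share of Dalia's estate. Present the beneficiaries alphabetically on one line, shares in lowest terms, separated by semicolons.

Bashir 1/6; Ibtisam 1/4; Karim 1/4; Nabil 1/6; Widad 1/6

There is no surviving spouse, so the entire estate passes to Dalia's descendants per stirpes.
Farouk left no surviving issue, so that branch lapses and is disregarded.
The estate is divided into 2 equal shares of 1/2 among Khalida, Samir.
Khalida predeceased; the 1/2 allotted to Khalida's branch passes to Khalida's issue by representation.
The 1/2 is divided into 2 equal shares of 1/4 among Karim, Ibtisam.
Karim is living and takes 1/4.
Ibtisam is living and takes 1/4.
Samir predeceased; the 1/2 allotted to Samir's branch passes to Samir's issue by representation.
The 1/2 is divided into 3 equal shares of 1/6 among Bashir, Nabil, Widad.
Bashir is living and takes 1/6.
Nabil is living and takes 1/6.
Widad is living and takes 1/6.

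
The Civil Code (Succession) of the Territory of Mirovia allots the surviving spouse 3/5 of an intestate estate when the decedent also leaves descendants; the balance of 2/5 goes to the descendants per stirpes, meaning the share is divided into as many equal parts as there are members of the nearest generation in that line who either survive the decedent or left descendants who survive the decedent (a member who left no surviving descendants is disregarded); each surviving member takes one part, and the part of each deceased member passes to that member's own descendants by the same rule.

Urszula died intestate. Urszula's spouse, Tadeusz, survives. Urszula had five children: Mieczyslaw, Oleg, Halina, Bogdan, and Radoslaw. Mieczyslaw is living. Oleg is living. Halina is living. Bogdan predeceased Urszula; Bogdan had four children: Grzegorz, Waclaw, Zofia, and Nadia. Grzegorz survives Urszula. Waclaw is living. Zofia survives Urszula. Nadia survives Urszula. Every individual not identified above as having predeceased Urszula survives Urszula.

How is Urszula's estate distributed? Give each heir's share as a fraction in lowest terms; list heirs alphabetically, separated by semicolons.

Grzegorz 1/50; Halina 2/25; Mieczyslaw 2/25; Nadia 1/50; Oleg 2/25; Radoslaw 2/25; Tadeusz 3/5; Waclaw 1/50; Zofia 1/50

Tadeusz, as surviving spouse, takes 3/5.
The remaining 2/5 passes to Urszula's descendants per stirpes.
The 2/5 is divided into 5 equal shares of 2/25 among Mieczyslaw, Oleg, Halina, Bogdan, Radoslaw.
Mieczyslaw is living and takes 2/25.
Oleg is living and takes 2/25.
Halina is living and takes 2/25.
Bogdan predeceased; the 2/25 allotted to Bogdan's branch passes to Bogdan's issue by representation.
The 2/25 is divided into 4 equal shares of 1/50 among Grzegorz, Waclaw, Zofia, Nadia.
Grzegorz is living and takes 1/50.
Waclaw is living and takes 1/50.
Zofia is living and takes 1/50.
Nadia is living and takes 1/50.
Radoslaw is living and takes 2/25.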